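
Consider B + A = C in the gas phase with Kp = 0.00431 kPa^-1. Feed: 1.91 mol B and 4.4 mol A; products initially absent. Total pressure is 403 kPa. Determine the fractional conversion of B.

Take 1.91 mol B as basis and let X be its fractional conversion, so ξ = 1.91X.
Species balance: n_B = 1.91 − 1.91X; n_A = 4.4 − 1.91X; n_C = 1.91X.
Total moles n_T = 6.31 − 1.91X.
With p_i = (n_i/n_T)P, Kp = p_C / (p_B p_A).
This yields a degree-2 equation in X; solving on (0,1), X = 0.526.

X = 0.526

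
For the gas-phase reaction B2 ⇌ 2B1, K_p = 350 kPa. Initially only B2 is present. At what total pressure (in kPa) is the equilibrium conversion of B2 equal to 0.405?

P = 446 kPa

Let X = conversion of B2 (basis 1 mol B2); extent of reaction ξ = X.
At extent ξ: n_B2 = 1 − X; n_B1 = 2X.
Total moles n_T = 1 + X.
K_p = p_B1^2 / (p_B2) with p_i = (n_i/n_T)·P.
At X = 0.405: the mole-fraction product g(X) = Π y_i^ν_i = 0.7848. Since K_p = g(X)·P^{1}, P = (K_p/g)^(1/1) = (350/0.7848)^(1/1) = 446 kPa.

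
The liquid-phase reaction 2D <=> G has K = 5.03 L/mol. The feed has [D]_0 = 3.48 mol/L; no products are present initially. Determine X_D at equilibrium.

X = 0.845

Let X = conversion of D; extent ξ = 3.48X/2 mol/L.
Concentrations: [D] = 3.48 − 3.48X; [G] = 1.74X.
K = [G] / ([D]^2).
Solving K = 5.03 for X ∈ (0,1): X = 0.845.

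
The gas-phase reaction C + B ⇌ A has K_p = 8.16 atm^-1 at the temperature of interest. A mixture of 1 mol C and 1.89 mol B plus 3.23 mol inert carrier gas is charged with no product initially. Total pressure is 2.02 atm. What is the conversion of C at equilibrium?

X = 0.775

Basis: 1 mol C initially; let X = conversion of C. Extent ξ = X.
Species balance: n_C = 1 − X; n_B = 1.89 − X; n_A = X; n_I = 3.23 (inert).
Total moles n_T = 6.12 − X.
y_i = n_i/n_T, p_i = y_i·P. K_p = p_A / (p_C p_B).
Substituting and setting equal to 8.16 atm^-1 gives a polynomial in X; the root in (0,1) is X = 0.775.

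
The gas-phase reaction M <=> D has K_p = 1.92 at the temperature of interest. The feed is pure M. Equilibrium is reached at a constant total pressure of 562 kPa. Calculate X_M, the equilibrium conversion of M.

Basis: 1 mol M initially; let X = conversion of M. Extent ξ = X.
At extent ξ: n_M = 1 − X; n_D = X.
Total moles n_T = 1 (Δν = 0, constant).
With p_i = (n_i/n_T)P, K_p = p_D / (p_M).
This yields a degree-1 equation in X; solving on (0,1), X = 0.658.

X = 0.658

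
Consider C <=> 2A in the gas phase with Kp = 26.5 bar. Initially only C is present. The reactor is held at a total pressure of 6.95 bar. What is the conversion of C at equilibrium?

Take 1 mol C as basis and let X be its fractional conversion, so ξ = X.
At extent ξ: n_C = 1 − X; n_A = 2X.
Total moles n_T = 1 + X.
With p_i = (n_i/n_T)P, Kp = p_A^2 / (p_C).
Substituting and setting equal to 26.5 bar gives a polynomial in X; the root in (0,1) is X = 0.699.

X = 0.699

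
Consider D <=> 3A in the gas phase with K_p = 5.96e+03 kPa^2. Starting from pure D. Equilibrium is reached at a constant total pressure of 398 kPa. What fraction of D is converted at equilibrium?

X = 0.124

Take 1 mol D as basis and let X be its fractional conversion, so ξ = X.
Mole table: n_D = 1 − X; n_A = 3X.
n_T = Σnᵢ = 1 + 2X.
y_i = n_i/n_T, p_i = y_i·P. K_p = p_A^3 / (p_D).
Setting this equal to 5.96e+03 kPa^2 and taking the physical root (0 < X < 1) gives X = 0.124.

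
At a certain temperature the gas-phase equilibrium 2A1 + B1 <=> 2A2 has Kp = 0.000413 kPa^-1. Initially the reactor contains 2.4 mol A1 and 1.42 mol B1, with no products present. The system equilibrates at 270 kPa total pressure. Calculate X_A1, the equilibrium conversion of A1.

X = 0.163

Basis: 2.4 mol A1 initially; let X = conversion of A1. Extent ξ = 1.2X.
Mole table: n_A1 = 2.4 − 2.4X; n_B1 = 1.42 − 1.2X; n_A2 = 2.4X.
Summing: n_T = 3.82 − 1.2X.
y_i = n_i/n_T, p_i = y_i·P. Kp = p_A2^2 / (p_A1^2 p_B1).
This yields a degree-3 equation in X; solving on (0,1), X = 0.163.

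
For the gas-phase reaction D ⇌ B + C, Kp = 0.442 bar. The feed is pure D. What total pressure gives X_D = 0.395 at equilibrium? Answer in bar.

P = 2.39 bar

Take 1 mol D as basis and let X be its fractional conversion, so ξ = X.
Mole table: n_D = 1 − X; n_B = X; n_C = X.
Summing: n_T = 1 + X.
Kp = p_B p_C / (p_D) with p_i = (n_i/n_T)·P.
At X = 0.395: the mole-fraction product g(X) = Π y_i^ν_i = 0.1849. Since Kp = g(X)·P^{1}, P = (Kp/g)^(1/1) = (0.442/0.1849)^(1/1) = 2.39 bar.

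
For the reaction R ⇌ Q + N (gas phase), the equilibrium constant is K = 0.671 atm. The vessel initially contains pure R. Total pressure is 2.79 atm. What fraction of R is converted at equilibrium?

X = 0.440

Basis: 1 mol R initially; let X = conversion of R. Extent ξ = X.
Species balance: n_R = 1 − X; n_Q = X; n_N = X.
n_T = Σnᵢ = 1 + X.
y_i = n_i/n_T, p_i = y_i·P. K = p_Q p_N / (p_R).
Setting this equal to 0.671 atm and taking the physical root (0 < X < 1) gives X = 0.440.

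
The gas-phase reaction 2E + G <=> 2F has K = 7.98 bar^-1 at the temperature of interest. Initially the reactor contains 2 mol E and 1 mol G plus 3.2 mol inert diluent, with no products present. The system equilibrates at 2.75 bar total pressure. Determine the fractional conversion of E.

X = 0.565

Basis: 2 mol E initially; let X = conversion of E. Extent ξ = X.
Moles: n_E = 2 − 2X; n_G = 1 − X; n_F = 2X; n_I = 3.2 (inert).
Total moles n_T = 6.2 − X.
y_i = n_i/n_T, p_i = y_i·P. K = p_F^2 / (p_E^2 p_G).
This yields a degree-3 equation in X; solving on (0,1), X = 0.565.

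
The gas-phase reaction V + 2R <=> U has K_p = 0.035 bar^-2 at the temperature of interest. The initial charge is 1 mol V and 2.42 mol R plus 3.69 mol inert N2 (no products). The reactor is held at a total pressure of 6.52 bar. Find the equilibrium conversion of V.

X = 0.129

Take 1 mol V as basis and let X be its fractional conversion, so ξ = X.
Moles: n_V = 1 − X; n_R = 2.42 − 2X; n_U = X; n_I = 3.69 (inert).
Total moles n_T = 7.11 − 2X.
y_i = n_i/n_T, p_i = y_i·P. K_p = p_U / (p_V p_R^2).
Substituting and setting equal to 0.035 bar^-2 gives a polynomial in X; the root in (0,1) is X = 0.129.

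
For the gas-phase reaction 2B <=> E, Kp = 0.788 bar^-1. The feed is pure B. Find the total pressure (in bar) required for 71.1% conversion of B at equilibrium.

Let X = conversion of B (basis 1 mol B); extent of reaction ξ = 0.5X.
Species balance: n_B = 1 − X; n_E = 0.5X.
Summing: n_T = 1 − 0.5X.
Kp = p_E / (p_B^2) with p_i = (n_i/n_T)·P.
At X = 0.711: the mole-fraction product g(X) = Π y_i^ν_i = 2.743. Since Kp = g(X)·P^{-1}, P = (g/Kp)^(1/1) = (2.743/0.788)^(1/1) = 3.48 bar.

P = 3.48 bar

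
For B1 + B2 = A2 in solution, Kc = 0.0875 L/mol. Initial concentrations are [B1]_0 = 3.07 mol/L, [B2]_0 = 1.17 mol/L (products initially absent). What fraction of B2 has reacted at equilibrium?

Let X = conversion of B2; extent ξ = 1.17·X mol/L.
Concentrations: [B1] = 3.07 − 1.17X; [B2] = 1.17 − 1.17X; [A2] = 1.17X.
Kc = [A2] / ([B1] [B2]).
Setting equal to 0.0875 and solving for X on (0,1) gives X = 0.199.

X = 0.199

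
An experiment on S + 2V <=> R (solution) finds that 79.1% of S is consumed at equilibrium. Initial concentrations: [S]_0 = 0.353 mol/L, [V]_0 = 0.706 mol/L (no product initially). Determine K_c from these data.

Let X = conversion of S.
Concentrations: [S] = 0.353 − 0.353X; [V] = 0.706 − 0.706X; [R] = 0.353X.
At X = 0.791: [S] = 0.0738, [V] = 0.148, [R] = 0.279.
K_c = [R] / ([S] [V]^2) = 174 (mol/L)^-2.

K_c = 174 (mol/L)^-2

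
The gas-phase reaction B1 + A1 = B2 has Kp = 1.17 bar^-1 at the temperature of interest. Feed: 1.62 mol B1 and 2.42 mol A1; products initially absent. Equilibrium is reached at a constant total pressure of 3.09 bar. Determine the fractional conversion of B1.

Let X = conversion of B1 (basis 1.62 mol B1); extent of reaction ξ = 1.62X.
Moles: n_B1 = 1.62 − 1.62X; n_A1 = 2.42 − 1.62X; n_B2 = 1.62X.
Total moles n_T = 4.04 − 1.62X.
y_i = n_i/n_T, p_i = y_i·P. Kp = p_B2 / (p_B1 p_A1).
Substituting and setting equal to 1.17 bar^-1 gives a polynomial in X; the root in (0,1) is X = 0.627.

X = 0.627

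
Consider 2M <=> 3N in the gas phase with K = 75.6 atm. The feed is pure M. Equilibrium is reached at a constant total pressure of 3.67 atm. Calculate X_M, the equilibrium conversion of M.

X = 0.768

Let X = conversion of M (basis 1 mol M); extent of reaction ξ = 0.5X.
Moles: n_M = 1 − X; n_N = 1.5X.
Summing: n_T = 1 + 0.5X.
With p_i = (n_i/n_T)P, K = p_N^3 / (p_M^2).
This yields a degree-3 equation in X; solving on (0,1), X = 0.768.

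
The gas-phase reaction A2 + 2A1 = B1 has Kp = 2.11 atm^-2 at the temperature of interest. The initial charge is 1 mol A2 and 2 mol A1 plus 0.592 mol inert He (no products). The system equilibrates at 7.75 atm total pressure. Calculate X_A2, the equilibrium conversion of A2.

Let X = conversion of A2 (basis 1 mol A2); extent of reaction ξ = X.
Moles: n_A2 = 1 − X; n_A1 = 2 − 2X; n_B1 = X; n_I = 0.592 (inert).
Summing: n_T = 3.59 − 2X.
Mole fractions y_i = n_i/n_T; Kp = p_B1 / (p_A2 p_A1^2) with p_i = y_i·P.
Setting this equal to 2.11 atm^-2 and taking the physical root (0 < X < 1) gives X = 0.816.

X = 0.816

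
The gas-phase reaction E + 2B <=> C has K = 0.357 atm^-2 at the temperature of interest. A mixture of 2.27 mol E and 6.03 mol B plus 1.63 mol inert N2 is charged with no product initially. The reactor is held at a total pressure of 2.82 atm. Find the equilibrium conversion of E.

X = 0.427

Basis: 2.27 mol E initially; let X = conversion of E. Extent ξ = 2.27X.
Moles: n_E = 2.27 − 2.27X; n_B = 6.03 − 4.54X; n_C = 2.27X; n_I = 1.63 (inert).
n_T = Σnᵢ = 9.93 − 4.54X.
With p_i = (n_i/n_T)P, K = p_C / (p_E p_B^2).
Setting this equal to 0.357 atm^-2 and taking the physical root (0 < X < 1) gives X = 0.427.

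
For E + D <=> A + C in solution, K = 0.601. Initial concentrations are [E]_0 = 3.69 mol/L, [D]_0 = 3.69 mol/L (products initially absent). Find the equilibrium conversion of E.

Let X = conversion of E; extent ξ = 3.69·X mol/L.
Concentrations: [E] = 3.69 − 3.69X; [D] = 3.69 − 3.69X; [A] = 3.69X; [C] = 3.69X.
K = [A] [C] / ([E] [D]).
This equals 0.601 at X = 0.437 (the root in 0 < X < 1).

X = 0.437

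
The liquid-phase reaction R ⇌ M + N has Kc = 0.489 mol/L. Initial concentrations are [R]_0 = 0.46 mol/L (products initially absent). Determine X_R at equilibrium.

X = 0.628

Let X = conversion of R; extent ξ = 0.46·X mol/L.
Concentrations: [R] = 0.46 − 0.46X; [M] = 0.46X; [N] = 0.46X.
Kc = [M] [N] / ([R]).
This equals 0.489 at X = 0.628 (the root in 0 < X < 1).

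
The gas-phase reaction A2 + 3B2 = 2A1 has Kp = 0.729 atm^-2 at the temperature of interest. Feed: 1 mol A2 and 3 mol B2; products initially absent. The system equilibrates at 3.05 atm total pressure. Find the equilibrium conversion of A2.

X = 0.522

Take 1 mol A2 as basis and let X be its fractional conversion, so ξ = X.
At extent ξ: n_A2 = 1 − X; n_B2 = 3 − 3X; n_A1 = 2X.
Summing: n_T = 4 − 2X.
With p_i = (n_i/n_T)P, Kp = p_A1^2 / (p_A2 p_B2^3).
Substituting and setting equal to 0.729 atm^-2 gives a polynomial in X; the root in (0,1) is X = 0.522.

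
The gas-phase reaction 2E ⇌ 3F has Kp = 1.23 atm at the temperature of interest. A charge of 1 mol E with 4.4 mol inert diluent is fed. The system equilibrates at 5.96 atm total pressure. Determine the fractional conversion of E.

Basis: 1 mol E initially; let X = conversion of E. Extent ξ = 0.5X.
Mole table: n_E = 1 − X; n_F = 1.5X; n_I = 4.4 (inert).
Summing: n_T = 5.4 + 0.5X.
Mole fractions y_i = n_i/n_T; Kp = p_F^3 / (p_E^2) with p_i = y_i·P.
Substituting and setting equal to 1.23 atm gives a polynomial in X; the root in (0,1) is X = 0.463.

X = 0.463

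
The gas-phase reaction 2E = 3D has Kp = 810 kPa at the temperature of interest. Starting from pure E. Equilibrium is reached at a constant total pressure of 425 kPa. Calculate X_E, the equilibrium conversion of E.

Basis: 1 mol E initially; let X = conversion of E. Extent ξ = 0.5X.
Species balance: n_E = 1 − X; n_D = 1.5X.
Summing: n_T = 1 + 0.5X.
With p_i = (n_i/n_T)P, Kp = p_D^3 / (p_E^2).
This yields a degree-3 equation in X; solving on (0,1), X = 0.536.

X = 0.536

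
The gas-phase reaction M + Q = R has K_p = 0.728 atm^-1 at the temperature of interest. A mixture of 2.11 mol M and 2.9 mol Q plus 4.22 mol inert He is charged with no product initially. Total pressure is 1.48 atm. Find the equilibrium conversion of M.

X = 0.229

Take 2.11 mol M as basis and let X be its fractional conversion, so ξ = 2.11X.
Species balance: n_M = 2.11 − 2.11X; n_Q = 2.9 − 2.11X; n_R = 2.11X; n_I = 4.22 (inert).
Total moles n_T = 9.23 − 2.11X.
y_i = n_i/n_T, p_i = y_i·P. K_p = p_R / (p_M p_Q).
This yields a degree-2 equation in X; solving on (0,1), X = 0.229.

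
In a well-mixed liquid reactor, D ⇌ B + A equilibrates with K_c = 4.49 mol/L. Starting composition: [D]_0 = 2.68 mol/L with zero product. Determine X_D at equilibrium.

X = 0.704

Let X = conversion of D; extent ξ = 2.68·X mol/L.
Concentrations: [D] = 2.68 − 2.68X; [B] = 2.68X; [A] = 2.68X.
K_c = [B] [A] / ([D]).
This equals 4.49 at X = 0.704 (the root in 0 < X < 1).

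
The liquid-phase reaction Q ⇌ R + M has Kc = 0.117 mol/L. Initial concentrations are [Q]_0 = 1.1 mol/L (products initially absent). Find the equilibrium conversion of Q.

Let X = conversion of Q; extent ξ = 1.1·X mol/L.
Concentrations: [Q] = 1.1 − 1.1X; [R] = 1.1X; [M] = 1.1X.
Kc = [R] [M] / ([Q]).
This equals 0.117 at X = 0.277 (the root in 0 < X < 1).

X = 0.277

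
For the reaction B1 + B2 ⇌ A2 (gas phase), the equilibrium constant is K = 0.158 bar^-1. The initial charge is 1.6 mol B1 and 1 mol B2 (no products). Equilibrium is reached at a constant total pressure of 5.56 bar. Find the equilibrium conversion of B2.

Take 1 mol B2 as basis and let X be its fractional conversion, so ξ = X.
Moles: n_B1 = 1.6 − X; n_B2 = 1 − X; n_A2 = X.
Summing: n_T = 2.6 − X.
With p_i = (n_i/n_T)P, K = p_A2 / (p_B1 p_B2).
This yields a degree-2 equation in X; solving on (0,1), X = 0.330.

X = 0.330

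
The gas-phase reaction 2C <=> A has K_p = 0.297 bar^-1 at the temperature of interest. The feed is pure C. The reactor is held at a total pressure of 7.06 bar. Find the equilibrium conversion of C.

Let X = conversion of C (basis 1 mol C); extent of reaction ξ = 0.5X.
Species balance: n_C = 1 − X; n_A = 0.5X.
Summing: n_T = 1 − 0.5X.
Mole fractions y_i = n_i/n_T; K_p = p_A / (p_C^2) with p_i = y_i·P.
Setting this equal to 0.297 bar^-1 and taking the physical root (0 < X < 1) gives X = 0.674.

X = 0.674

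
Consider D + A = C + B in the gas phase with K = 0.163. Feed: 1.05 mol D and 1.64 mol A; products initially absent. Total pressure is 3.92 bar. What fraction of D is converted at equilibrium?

Let X = conversion of D (basis 1.05 mol D); extent of reaction ξ = 1.05X.
Moles: n_D = 1.05 − 1.05X; n_A = 1.64 − 1.05X; n_C = 1.05X; n_B = 1.05X.
Total moles n_T = 2.69 (Δν = 0, constant).
With p_i = (n_i/n_T)P, K = p_C p_B / (p_D p_A).
Equating to 0.163 and solving on 0 < X < 1: X = 0.356.

X = 0.356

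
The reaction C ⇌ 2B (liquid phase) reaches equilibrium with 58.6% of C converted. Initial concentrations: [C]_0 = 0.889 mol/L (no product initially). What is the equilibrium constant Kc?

Kc = 2.95 mol/L

Let X = conversion of C.
Concentrations: [C] = 0.889 − 0.889X; [B] = 1.78X.
At X = 0.586: [C] = 0.368, [B] = 1.04.
Kc = [B]^2 / ([C]) = 2.95 mol/L.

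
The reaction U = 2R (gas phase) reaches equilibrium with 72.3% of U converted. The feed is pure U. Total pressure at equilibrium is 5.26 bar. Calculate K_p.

K_p = 23 bar

Take 1 mol U as basis and let X be its fractional conversion, so ξ = X.
At extent ξ: n_U = 1 − X; n_R = 2X.
Summing: n_T = 1 + X.
At X = 0.723: n_U = 0.277, n_R = 1.45, n_T = 1.72.
p_i = (n_i/n_T)·P. K_p = p_R^2 / (p_U) = 23 bar.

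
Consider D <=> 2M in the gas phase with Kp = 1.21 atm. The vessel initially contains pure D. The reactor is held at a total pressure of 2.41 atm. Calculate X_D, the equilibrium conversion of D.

X = 0.334

Take 1 mol D as basis and let X be its fractional conversion, so ξ = X.
Mole table: n_D = 1 − X; n_M = 2X.
Summing: n_T = 1 + X.
y_i = n_i/n_T, p_i = y_i·P. Kp = p_M^2 / (p_D).
Substituting and setting equal to 1.21 atm gives a polynomial in X; the root in (0,1) is X = 0.334.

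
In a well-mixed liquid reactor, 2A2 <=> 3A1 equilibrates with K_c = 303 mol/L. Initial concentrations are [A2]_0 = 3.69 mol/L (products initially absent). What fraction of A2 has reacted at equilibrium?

X = 0.843

Let X = conversion of A2; extent ξ = 3.69X/2 mol/L.
Concentrations: [A2] = 3.69 − 3.69X; [A1] = 5.54X.
K_c = [A1]^3 / ([A2]^2).
Solving K_c = 303 for X ∈ (0,1): X = 0.843.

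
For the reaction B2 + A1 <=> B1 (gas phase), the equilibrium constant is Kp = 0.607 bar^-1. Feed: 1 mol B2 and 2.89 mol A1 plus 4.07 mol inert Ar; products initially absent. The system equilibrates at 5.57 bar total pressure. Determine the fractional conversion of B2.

X = 0.519

Take 1 mol B2 as basis and let X be its fractional conversion, so ξ = X.
Species balance: n_B2 = 1 − X; n_A1 = 2.89 − X; n_B1 = X; n_I = 4.07 (inert).
Total moles n_T = 7.96 − X.
y_i = n_i/n_T, p_i = y_i·P. Kp = p_B1 / (p_B2 p_A1).
Setting this equal to 0.607 bar^-1 and taking the physical root (0 < X < 1) gives X = 0.519.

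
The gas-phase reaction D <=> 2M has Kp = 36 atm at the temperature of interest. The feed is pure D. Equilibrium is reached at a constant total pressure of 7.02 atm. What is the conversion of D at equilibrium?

X = 0.750

Let X = conversion of D (basis 1 mol D); extent of reaction ξ = X.
Mole table: n_D = 1 − X; n_M = 2X.
Total moles n_T = 1 + X.
With p_i = (n_i/n_T)P, Kp = p_M^2 / (p_D).
This yields a degree-2 equation in X; solving on (0,1), X = 0.750.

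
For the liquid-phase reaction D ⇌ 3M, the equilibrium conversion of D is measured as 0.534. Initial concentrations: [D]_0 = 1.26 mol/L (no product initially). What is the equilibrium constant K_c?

K_c = 14 (mol/L)^2

Let X = conversion of D.
Concentrations: [D] = 1.26 − 1.26X; [M] = 3.78X.
At X = 0.534: [D] = 0.587, [M] = 2.02.
K_c = [M]^3 / ([D]) = 14 (mol/L)^2.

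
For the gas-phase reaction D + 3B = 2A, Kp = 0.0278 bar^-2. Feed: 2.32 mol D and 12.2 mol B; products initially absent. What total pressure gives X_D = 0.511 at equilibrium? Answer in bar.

Basis: 2.32 mol D initially; let X = conversion of D. Extent ξ = 2.32X.
Species balance: n_D = 2.32 − 2.32X; n_B = 12.2 − 6.96X; n_A = 4.64X.
n_T = Σnᵢ = 14.5 − 4.64X.
Kp = p_A^2 / (p_D p_B^3) with p_i = (n_i/n_T)·P.
At X = 0.511: the mole-fraction product g(X) = Π y_i^ν_i = 1.133. Since Kp = g(X)·P^{-2}, P = (g/Kp)^(1/2) = (1.133/0.0278)^(1/2) = 6.38 bar.

P = 6.38 bar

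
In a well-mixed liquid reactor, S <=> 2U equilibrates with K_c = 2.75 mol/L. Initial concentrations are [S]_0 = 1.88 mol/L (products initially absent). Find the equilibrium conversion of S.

Let X = conversion of S; extent ξ = 1.88·X mol/L.
Concentrations: [S] = 1.88 − 1.88X; [U] = 3.76X.
K_c = [U]^2 / ([S]).
Setting equal to 2.75 and solving for X on (0,1) gives X = 0.449.

X = 0.449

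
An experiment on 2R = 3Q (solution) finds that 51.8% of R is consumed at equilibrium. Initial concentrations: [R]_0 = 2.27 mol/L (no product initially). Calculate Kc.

Let X = conversion of R.
Concentrations: [R] = 2.27 − 2.27X; [Q] = 3.41X.
At X = 0.518: [R] = 1.09, [Q] = 1.76.
Kc = [Q]^3 / ([R]^2) = 4.58 mol/L.

Kc = 4.58 mol/L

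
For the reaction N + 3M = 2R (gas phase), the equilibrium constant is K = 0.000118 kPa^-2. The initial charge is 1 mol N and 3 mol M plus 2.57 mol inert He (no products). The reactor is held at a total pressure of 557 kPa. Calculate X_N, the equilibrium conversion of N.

Basis: 1 mol N initially; let X = conversion of N. Extent ξ = X.
At extent ξ: n_N = 1 − X; n_M = 3 − 3X; n_R = 2X; n_I = 2.57 (inert).
Summing: n_T = 6.57 − 2X.
Mole fractions y_i = n_i/n_T; K = p_R^2 / (p_N p_M^3) with p_i = y_i·P.
Setting this equal to 0.000118 kPa^-2 and taking the physical root (0 < X < 1) gives X = 0.560.

X = 0.560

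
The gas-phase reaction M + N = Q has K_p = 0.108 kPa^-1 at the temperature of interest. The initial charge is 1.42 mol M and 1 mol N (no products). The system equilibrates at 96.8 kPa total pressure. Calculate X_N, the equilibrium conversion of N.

Let X = conversion of N (basis 1 mol N); extent of reaction ξ = X.
Mole table: n_M = 1.42 − X; n_N = 1 − X; n_Q = X.
Summing: n_T = 2.42 − X.
With p_i = (n_i/n_T)P, K_p = p_Q / (p_M p_N).
This yields a degree-2 equation in X; solving on (0,1), X = 0.800.

X = 0.800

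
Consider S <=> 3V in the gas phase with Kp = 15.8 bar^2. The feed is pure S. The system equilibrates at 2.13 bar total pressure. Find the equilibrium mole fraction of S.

y_S = 0.166

Take 1 mol S as basis and let X be its fractional conversion, so ξ = X.
At extent ξ: n_S = 1 − X; n_V = 3X.
Summing: n_T = 1 + 2X.
With p_i = (n_i/n_T)P, Kp = p_V^3 / (p_S).
This yields a degree-3 equation in X; solving on (0,1), X = 0.626.
Then n_S = 0.374, n_T = 2.25, so y_S = 0.166.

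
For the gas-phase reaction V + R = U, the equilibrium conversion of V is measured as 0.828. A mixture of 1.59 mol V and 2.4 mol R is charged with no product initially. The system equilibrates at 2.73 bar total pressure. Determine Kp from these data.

Kp = 4.35 bar^-1

Take 1.59 mol V as basis and let X be its fractional conversion, so ξ = 1.59X.
Mole table: n_V = 1.59 − 1.59X; n_R = 2.4 − 1.59X; n_U = 1.59X.
Total moles n_T = 3.99 − 1.59X.
At X = 0.828: n_V = 0.273, n_R = 1.08, n_U = 1.32, n_T = 2.67.
p_i = (n_i/n_T)·P. Kp = p_U / (p_V p_R) = 4.35 bar^-1.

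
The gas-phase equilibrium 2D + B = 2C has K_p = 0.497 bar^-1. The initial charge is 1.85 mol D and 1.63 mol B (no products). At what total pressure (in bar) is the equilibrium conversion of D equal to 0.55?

Let X = conversion of D (basis 1.85 mol D); extent of reaction ξ = 0.925X.
Moles: n_D = 1.85 − 1.85X; n_B = 1.63 − 0.925X; n_C = 1.85X.
Total moles n_T = 3.48 − 0.925X.
K_p = p_C^2 / (p_D^2 p_B) with p_i = (n_i/n_T)·P.
At X = 0.55: the mole-fraction product g(X) = Π y_i^ν_i = 3.959. Since K_p = g(X)·P^{-1}, P = (g/K_p)^(1/1) = (3.959/0.497)^(1/1) = 7.96 bar.

P = 7.96 bar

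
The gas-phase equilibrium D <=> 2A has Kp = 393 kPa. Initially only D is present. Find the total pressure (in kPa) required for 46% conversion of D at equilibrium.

P = 366 kPa

Let X = conversion of D (basis 1 mol D); extent of reaction ξ = X.
At extent ξ: n_D = 1 − X; n_A = 2X.
n_T = Σnᵢ = 1 + X.
Kp = p_A^2 / (p_D) with p_i = (n_i/n_T)·P.
At X = 0.46: the mole-fraction product g(X) = Π y_i^ν_i = 1.074. Since Kp = g(X)·P^{1}, P = (Kp/g)^(1/1) = (393/1.074)^(1/1) = 366 kPa.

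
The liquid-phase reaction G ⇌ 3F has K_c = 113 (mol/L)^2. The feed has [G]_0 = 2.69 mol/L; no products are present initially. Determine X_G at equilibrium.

X = 0.609

Let X = conversion of G; extent ξ = 2.69·X mol/L.
Concentrations: [G] = 2.69 − 2.69X; [F] = 8.07X.
K_c = [F]^3 / ([G]).
This equals 113 at X = 0.609 (the root in 0 < X < 1).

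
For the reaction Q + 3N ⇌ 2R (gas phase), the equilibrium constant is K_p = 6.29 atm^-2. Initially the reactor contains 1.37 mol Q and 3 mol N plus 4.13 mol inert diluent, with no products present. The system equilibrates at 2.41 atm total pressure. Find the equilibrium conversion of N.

Basis: 3 mol N initially; let X = conversion of N. Extent ξ = X.
Mole table: n_Q = 1.37 − X; n_N = 3 − 3X; n_R = 2X; n_I = 4.13 (inert).
Summing: n_T = 8.5 − 2X.
y_i = n_i/n_T, p_i = y_i·P. K_p = p_R^2 / (p_Q p_N^3).
Substituting and setting equal to 6.29 atm^-2 gives a polynomial in X; the root in (0,1) is X = 0.560.

X = 0.560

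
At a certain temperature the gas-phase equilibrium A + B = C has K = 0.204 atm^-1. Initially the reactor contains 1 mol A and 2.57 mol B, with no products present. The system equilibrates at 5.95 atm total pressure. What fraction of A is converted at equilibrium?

X = 0.452

Let X = conversion of A (basis 1 mol A); extent of reaction ξ = X.
At extent ξ: n_A = 1 − X; n_B = 2.57 − X; n_C = X.
Total moles n_T = 3.57 − X.
With p_i = (n_i/n_T)P, K = p_C / (p_A p_B).
This yields a degree-2 equation in X; solving on (0,1), X = 0.452.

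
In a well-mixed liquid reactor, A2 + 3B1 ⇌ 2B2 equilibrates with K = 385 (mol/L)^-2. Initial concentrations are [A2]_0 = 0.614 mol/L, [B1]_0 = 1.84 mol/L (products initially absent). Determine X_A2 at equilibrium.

Let X = conversion of A2; extent ξ = 0.614·X mol/L.
Concentrations: [A2] = 0.614 − 0.614X; [B1] = 1.84 − 1.84X; [B2] = 1.23X.
K = [B2]^2 / ([A2] [B1]^3).
Equating to 385 (mol/L)^-2: the physical root is X = 0.836.

X = 0.836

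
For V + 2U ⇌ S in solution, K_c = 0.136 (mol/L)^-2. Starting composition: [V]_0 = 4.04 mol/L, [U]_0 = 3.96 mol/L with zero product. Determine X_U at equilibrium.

X = 0.572

Let X = conversion of U; extent ξ = 3.96X/2 mol/L.
Concentrations: [V] = 4.04 − 1.98X; [U] = 3.96 − 3.96X; [S] = 1.98X.
K_c = [S] / ([V] [U]^2).
Setting equal to 0.136 and solving for X on (0,1) gives X = 0.572.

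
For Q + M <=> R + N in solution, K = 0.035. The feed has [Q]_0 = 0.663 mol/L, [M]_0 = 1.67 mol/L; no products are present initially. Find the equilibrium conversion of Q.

Let X = conversion of Q; extent ξ = 0.663·X mol/L.
Concentrations: [Q] = 0.663 − 0.663X; [M] = 1.67 − 0.663X; [R] = 0.663X; [N] = 0.663X.
K = [R] [N] / ([Q] [M]).
Setting equal to 0.035 and solving for X on (0,1) gives X = 0.245.

X = 0.245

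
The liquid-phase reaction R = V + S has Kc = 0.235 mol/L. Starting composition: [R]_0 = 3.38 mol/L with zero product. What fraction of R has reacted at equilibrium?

Let X = conversion of R; extent ξ = 3.38·X mol/L.
Concentrations: [R] = 3.38 − 3.38X; [V] = 3.38X; [S] = 3.38X.
Kc = [V] [S] / ([R]).
Equating to 0.235 mol/L: the physical root is X = 0.231.

X = 0.231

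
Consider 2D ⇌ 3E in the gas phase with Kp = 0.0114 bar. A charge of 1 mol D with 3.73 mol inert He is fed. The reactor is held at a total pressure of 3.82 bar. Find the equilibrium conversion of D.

Let X = conversion of D (basis 1 mol D); extent of reaction ξ = 0.5X.
At extent ξ: n_D = 1 − X; n_E = 1.5X; n_I = 3.73 (inert).
n_T = Σnᵢ = 4.73 + 0.5X.
Mole fractions y_i = n_i/n_T; Kp = p_E^3 / (p_D^2) with p_i = y_i·P.
Equating to 0.0114 bar and solving on 0 < X < 1: X = 0.146.

X = 0.146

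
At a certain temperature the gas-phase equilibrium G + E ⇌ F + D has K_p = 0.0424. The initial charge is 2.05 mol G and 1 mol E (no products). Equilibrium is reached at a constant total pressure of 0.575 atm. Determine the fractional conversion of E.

X = 0.241

Take 1 mol E as basis and let X be its fractional conversion, so ξ = X.
Species balance: n_G = 2.05 − X; n_E = 1 − X; n_F = X; n_D = X.
Since Δν = 0, n_T = 3.05 throughout.
With p_i = (n_i/n_T)P, K_p = p_F p_D / (p_G p_E).
Substituting and setting equal to 0.0424 gives a polynomial in X; the root in (0,1) is X = 0.241.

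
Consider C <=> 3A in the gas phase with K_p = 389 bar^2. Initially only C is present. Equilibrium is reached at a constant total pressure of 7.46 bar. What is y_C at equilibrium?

y_C = 0.103

Basis: 1 mol C initially; let X = conversion of C. Extent ξ = X.
At extent ξ: n_C = 1 − X; n_A = 3X.
Summing: n_T = 1 + 2X.
Mole fractions y_i = n_i/n_T; K_p = p_A^3 / (p_C) with p_i = y_i·P.
Equating to 389 bar^2 and solving on 0 < X < 1: X = 0.743.
Then n_C = 0.257, n_T = 2.49, so y_C = 0.103.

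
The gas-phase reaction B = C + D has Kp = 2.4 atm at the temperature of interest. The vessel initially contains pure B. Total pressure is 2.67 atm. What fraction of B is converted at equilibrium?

Let X = conversion of B (basis 1 mol B); extent of reaction ξ = X.
Species balance: n_B = 1 − X; n_C = X; n_D = X.
Total moles n_T = 1 + X.
y_i = n_i/n_T, p_i = y_i·P. Kp = p_C p_D / (p_B).
Equating to 2.4 atm and solving on 0 < X < 1: X = 0.688.

X = 0.688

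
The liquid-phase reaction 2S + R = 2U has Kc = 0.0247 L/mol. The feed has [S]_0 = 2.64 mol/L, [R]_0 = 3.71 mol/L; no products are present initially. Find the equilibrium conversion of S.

X = 0.225

Let X = conversion of S; extent ξ = 2.64X/2 mol/L.
Concentrations: [S] = 2.64 − 2.64X; [R] = 3.71 − 1.32X; [U] = 2.64X.
Kc = [U]^2 / ([S]^2 [R]).
Solving Kc = 0.0247 for X ∈ (0,1): X = 0.225.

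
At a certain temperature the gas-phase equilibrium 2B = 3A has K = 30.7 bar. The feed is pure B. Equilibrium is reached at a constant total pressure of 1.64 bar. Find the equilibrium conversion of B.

Take 1 mol B as basis and let X be its fractional conversion, so ξ = 0.5X.
Species balance: n_B = 1 − X; n_A = 1.5X.
Total moles n_T = 1 + 0.5X.
With p_i = (n_i/n_T)P, K = p_A^3 / (p_B^2).
Equating to 30.7 bar and solving on 0 < X < 1: X = 0.760.

X = 0.760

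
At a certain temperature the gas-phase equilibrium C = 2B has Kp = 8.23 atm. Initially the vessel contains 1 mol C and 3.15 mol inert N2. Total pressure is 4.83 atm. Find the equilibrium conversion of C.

X = 0.738

Let X = conversion of C (basis 1 mol C); extent of reaction ξ = X.
At extent ξ: n_C = 1 − X; n_B = 2X; n_I = 3.15 (inert).
Summing: n_T = 4.15 + X.
Mole fractions y_i = n_i/n_T; Kp = p_B^2 / (p_C) with p_i = y_i·P.
Equating to 8.23 atm and solving on 0 < X < 1: X = 0.738.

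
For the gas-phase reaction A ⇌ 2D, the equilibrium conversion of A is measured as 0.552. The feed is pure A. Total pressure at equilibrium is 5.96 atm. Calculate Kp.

Let X = conversion of A (basis 1 mol A); extent of reaction ξ = X.
Mole table: n_A = 1 − X; n_D = 2X.
Summing: n_T = 1 + X.
At X = 0.552: n_A = 0.448, n_D = 1.1, n_T = 1.55.
p_i = (n_i/n_T)·P. Kp = p_D^2 / (p_A) = 10.4 atm.

Kp = 10.4 atm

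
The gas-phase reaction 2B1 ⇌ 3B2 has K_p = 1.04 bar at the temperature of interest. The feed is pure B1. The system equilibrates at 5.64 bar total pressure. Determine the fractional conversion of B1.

Basis: 1 mol B1 initially; let X = conversion of B1. Extent ξ = 0.5X.
Species balance: n_B1 = 1 − X; n_B2 = 1.5X.
Summing: n_T = 1 + 0.5X.
Mole fractions y_i = n_i/n_T; K_p = p_B2^3 / (p_B1^2) with p_i = y_i·P.
Equating to 1.04 bar and solving on 0 < X < 1: X = 0.311.

X = 0.311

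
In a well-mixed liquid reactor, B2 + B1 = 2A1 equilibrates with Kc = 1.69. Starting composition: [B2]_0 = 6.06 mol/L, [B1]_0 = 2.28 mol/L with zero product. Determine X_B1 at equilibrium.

Let X = conversion of B1; extent ξ = 2.28·X mol/L.
Concentrations: [B2] = 6.06 − 2.28X; [B1] = 2.28 − 2.28X; [A1] = 4.56X.
Kc = [A1]^2 / ([B2] [B1]).
Equating to 1.69: the physical root is X = 0.595.

X = 0.595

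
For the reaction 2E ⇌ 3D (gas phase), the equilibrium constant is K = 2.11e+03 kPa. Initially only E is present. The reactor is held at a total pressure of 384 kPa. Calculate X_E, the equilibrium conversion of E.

X = 0.646

Basis: 1 mol E initially; let X = conversion of E. Extent ξ = 0.5X.
Moles: n_E = 1 − X; n_D = 1.5X.
n_T = Σnᵢ = 1 + 0.5X.
Mole fractions y_i = n_i/n_T; K = p_D^3 / (p_E^2) with p_i = y_i·P.
Setting this equal to 2.11e+03 kPa and taking the physical root (0 < X < 1) gives X = 0.646.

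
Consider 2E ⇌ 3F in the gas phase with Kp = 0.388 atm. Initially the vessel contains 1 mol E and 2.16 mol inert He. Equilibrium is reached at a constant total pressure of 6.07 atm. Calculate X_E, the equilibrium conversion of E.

Basis: 1 mol E initially; let X = conversion of E. Extent ξ = 0.5X.
Species balance: n_E = 1 − X; n_F = 1.5X; n_I = 2.16 (inert).
Summing: n_T = 3.16 + 0.5X.
y_i = n_i/n_T, p_i = y_i·P. Kp = p_F^3 / (p_E^2).
Setting this equal to 0.388 atm and taking the physical root (0 < X < 1) gives X = 0.310.

X = 0.310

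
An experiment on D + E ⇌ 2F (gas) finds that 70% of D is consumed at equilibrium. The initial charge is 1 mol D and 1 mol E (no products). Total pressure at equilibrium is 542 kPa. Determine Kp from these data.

Kp = 21.8

Take 1 mol D as basis and let X be its fractional conversion, so ξ = X.
Species balance: n_D = 1 − X; n_E = 1 − X; n_F = 2X.
Total moles n_T = 2 (Δν = 0, constant).
At X = 0.7: n_D = 0.3, n_E = 0.3, n_F = 1.4, n_T = 2.
p_i = (n_i/n_T)·P. Kp = p_F^2 / (p_D p_E) = 21.8.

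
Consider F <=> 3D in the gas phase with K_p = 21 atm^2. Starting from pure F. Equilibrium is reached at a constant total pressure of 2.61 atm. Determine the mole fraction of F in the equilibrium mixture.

Basis: 1 mol F initially; let X = conversion of F. Extent ξ = X.
At extent ξ: n_F = 1 − X; n_D = 3X.
n_T = Σnᵢ = 1 + 2X.
With p_i = (n_i/n_T)P, K_p = p_D^3 / (p_F).
Substituting and setting equal to 21 atm^2 gives a polynomial in X; the root in (0,1) is X = 0.604.
Then n_F = 0.396, n_T = 2.21, so y_F = 0.179.

y_F = 0.179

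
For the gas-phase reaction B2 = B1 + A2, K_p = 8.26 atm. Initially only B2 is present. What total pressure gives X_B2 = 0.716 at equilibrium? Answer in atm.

P = 7.85 atm

Basis: 1 mol B2 initially; let X = conversion of B2. Extent ξ = X.
Mole table: n_B2 = 1 − X; n_B1 = X; n_A2 = X.
n_T = Σnᵢ = 1 + X.
K_p = p_B1 p_A2 / (p_B2) with p_i = (n_i/n_T)·P.
At X = 0.716: the mole-fraction product g(X) = Π y_i^ν_i = 1.052. Since K_p = g(X)·P^{1}, P = (K_p/g)^(1/1) = (8.26/1.052)^(1/1) = 7.85 atm.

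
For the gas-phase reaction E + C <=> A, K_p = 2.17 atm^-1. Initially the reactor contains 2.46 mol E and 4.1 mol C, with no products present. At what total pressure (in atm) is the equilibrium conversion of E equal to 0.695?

P = 2.13 atm

Take 2.46 mol E as basis and let X be its fractional conversion, so ξ = 2.46X.
Species balance: n_E = 2.46 − 2.46X; n_C = 4.1 − 2.46X; n_A = 2.46X.
Summing: n_T = 6.56 − 2.46X.
K_p = p_A / (p_E p_C) with p_i = (n_i/n_T)·P.
At X = 0.695: the mole-fraction product g(X) = Π y_i^ν_i = 4.624. Since K_p = g(X)·P^{-1}, P = (g/K_p)^(1/1) = (4.624/2.17)^(1/1) = 2.13 atm.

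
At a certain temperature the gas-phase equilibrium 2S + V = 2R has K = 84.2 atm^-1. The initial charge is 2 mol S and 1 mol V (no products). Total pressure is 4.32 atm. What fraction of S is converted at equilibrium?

Basis: 2 mol S initially; let X = conversion of S. Extent ξ = X.
Species balance: n_S = 2 − 2X; n_V = 1 − X; n_R = 2X.
n_T = Σnᵢ = 3 − X.
Mole fractions y_i = n_i/n_T; K = p_R^2 / (p_S^2 p_V) with p_i = y_i·P.
Substituting and setting equal to 84.2 atm^-1 gives a polynomial in X; the root in (0,1) is X = 0.839.

X = 0.839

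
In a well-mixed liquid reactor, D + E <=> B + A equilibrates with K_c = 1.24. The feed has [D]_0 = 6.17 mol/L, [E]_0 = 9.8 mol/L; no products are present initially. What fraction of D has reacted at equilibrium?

X = 0.645

Let X = conversion of D; extent ξ = 6.17·X mol/L.
Concentrations: [D] = 6.17 − 6.17X; [E] = 9.8 − 6.17X; [B] = 6.17X; [A] = 6.17X.
K_c = [B] [A] / ([D] [E]).
Solving K_c = 1.24 for X ∈ (0,1): X = 0.645.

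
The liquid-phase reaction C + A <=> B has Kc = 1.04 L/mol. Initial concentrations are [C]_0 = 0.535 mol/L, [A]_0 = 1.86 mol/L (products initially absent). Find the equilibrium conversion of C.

X = 0.614

Let X = conversion of C; extent ξ = 0.535·X mol/L.
Concentrations: [C] = 0.535 − 0.535X; [A] = 1.86 − 0.535X; [B] = 0.535X.
Kc = [B] / ([C] [A]).
Equating to 1.04 L/mol: the physical root is X = 0.614.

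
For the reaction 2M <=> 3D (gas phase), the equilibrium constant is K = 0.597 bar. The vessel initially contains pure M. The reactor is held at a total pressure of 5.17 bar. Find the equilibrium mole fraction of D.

Basis: 1 mol M initially; let X = conversion of M. Extent ξ = 0.5X.
Mole table: n_M = 1 − X; n_D = 1.5X.
Total moles n_T = 1 + 0.5X.
Mole fractions y_i = n_i/n_T; K = p_D^3 / (p_M^2) with p_i = y_i·P.
This yields a degree-3 equation in X; solving on (0,1), X = 0.274.
Then n_D = 0.411, n_T = 1.14, so y_D = 0.361.

y_D = 0.361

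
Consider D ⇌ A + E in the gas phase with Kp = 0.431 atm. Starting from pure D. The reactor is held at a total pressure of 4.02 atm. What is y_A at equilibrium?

Take 1 mol D as basis and let X be its fractional conversion, so ξ = X.
Moles: n_D = 1 − X; n_A = X; n_E = X.
Summing: n_T = 1 + X.
Mole fractions y_i = n_i/n_T; Kp = p_A p_E / (p_D) with p_i = y_i·P.
Setting this equal to 0.431 atm and taking the physical root (0 < X < 1) gives X = 0.311.
Then n_A = 0.311, n_T = 1.31, so y_A = 0.237.

y_A = 0.237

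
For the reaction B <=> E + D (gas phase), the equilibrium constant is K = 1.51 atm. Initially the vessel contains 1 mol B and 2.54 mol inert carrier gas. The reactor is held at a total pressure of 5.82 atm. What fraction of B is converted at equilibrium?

X = 0.632

Let X = conversion of B (basis 1 mol B); extent of reaction ξ = X.
Moles: n_B = 1 − X; n_E = X; n_D = X; n_I = 2.54 (inert).
Total moles n_T = 3.54 + X.
Mole fractions y_i = n_i/n_T; K = p_E p_D / (p_B) with p_i = y_i·P.
Setting this equal to 1.51 atm and taking the physical root (0 < X < 1) gives X = 0.632.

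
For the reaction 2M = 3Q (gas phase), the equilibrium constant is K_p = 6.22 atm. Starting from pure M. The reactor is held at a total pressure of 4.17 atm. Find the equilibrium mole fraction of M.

Take 1 mol M as basis and let X be its fractional conversion, so ξ = 0.5X.
Moles: n_M = 1 − X; n_Q = 1.5X.
Total moles n_T = 1 + 0.5X.
Mole fractions y_i = n_i/n_T; K_p = p_Q^3 / (p_M^2) with p_i = y_i·P.
Substituting and setting equal to 6.22 atm gives a polynomial in X; the root in (0,1) is X = 0.510.
Then n_M = 0.49, n_T = 1.26, so y_M = 0.390.

y_M = 0.390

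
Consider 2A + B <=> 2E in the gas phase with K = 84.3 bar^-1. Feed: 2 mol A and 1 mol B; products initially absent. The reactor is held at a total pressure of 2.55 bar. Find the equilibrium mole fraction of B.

y_B = 0.086

Basis: 2 mol A initially; let X = conversion of A. Extent ξ = X.
Mole table: n_A = 2 − 2X; n_B = 1 − X; n_E = 2X.
Total moles n_T = 3 − X.
With p_i = (n_i/n_T)P, K = p_E^2 / (p_A^2 p_B).
Substituting and setting equal to 84.3 bar^-1 gives a polynomial in X; the root in (0,1) is X = 0.811.
Then n_B = 0.189, n_T = 2.19, so y_B = 0.086.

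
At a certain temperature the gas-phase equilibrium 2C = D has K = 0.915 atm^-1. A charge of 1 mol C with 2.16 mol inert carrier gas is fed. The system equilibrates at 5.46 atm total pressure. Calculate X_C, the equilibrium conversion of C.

Take 1 mol C as basis and let X be its fractional conversion, so ξ = 0.5X.
Moles: n_C = 1 − X; n_D = 0.5X; n_I = 2.16 (inert).
Summing: n_T = 3.16 − 0.5X.
y_i = n_i/n_T, p_i = y_i·P. K = p_D / (p_C^2).
Substituting and setting equal to 0.915 atm^-1 gives a polynomial in X; the root in (0,1) is X = 0.589.

X = 0.589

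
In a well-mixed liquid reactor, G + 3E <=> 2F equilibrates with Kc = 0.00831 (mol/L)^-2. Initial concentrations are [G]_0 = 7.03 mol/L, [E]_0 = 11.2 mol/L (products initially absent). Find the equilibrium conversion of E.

Let X = conversion of E; extent ξ = 11.2X/3 mol/L.
Concentrations: [G] = 7.03 − 3.73X; [E] = 11.2 − 11.2X; [F] = 7.47X.
Kc = [F]^2 / ([G] [E]^3).
Equating to 0.00831 (mol/L)^-2: the physical root is X = 0.442.

X = 0.442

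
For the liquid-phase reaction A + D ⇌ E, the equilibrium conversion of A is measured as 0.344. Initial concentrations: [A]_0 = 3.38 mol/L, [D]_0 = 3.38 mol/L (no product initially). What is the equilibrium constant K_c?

Let X = conversion of A.
Concentrations: [A] = 3.38 − 3.38X; [D] = 3.38 − 3.38X; [E] = 3.38X.
At X = 0.344: [A] = 2.22, [D] = 2.22, [E] = 1.16.
K_c = [E] / ([A] [D]) = 0.237 L/mol.

K_c = 0.237 L/mol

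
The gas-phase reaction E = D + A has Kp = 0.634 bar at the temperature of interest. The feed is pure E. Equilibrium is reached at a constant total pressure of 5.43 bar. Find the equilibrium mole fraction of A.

Take 1 mol E as basis and let X be its fractional conversion, so ξ = X.
Mole table: n_E = 1 − X; n_D = X; n_A = X.
Total moles n_T = 1 + X.
With p_i = (n_i/n_T)P, Kp = p_D p_A / (p_E).
Substituting and setting equal to 0.634 bar gives a polynomial in X; the root in (0,1) is X = 0.323.
Then n_A = 0.323, n_T = 1.32, so y_A = 0.244.

y_A = 0.244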